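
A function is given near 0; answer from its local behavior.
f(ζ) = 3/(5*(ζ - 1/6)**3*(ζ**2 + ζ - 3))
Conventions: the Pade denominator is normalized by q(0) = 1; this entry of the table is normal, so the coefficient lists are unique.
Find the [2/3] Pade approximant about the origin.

Taylor coefficients needed (expand at 0): a_0 = 216/5, a_1 = 792, a_2 = 48048/5, a_3 = 483896/5, a_4 = 13129064/15, a_5 = 332028176/45.
Write the denominator as Q(ζ) = 1 + q1*ζ + q2*ζ^2 + q3*ζ^3. Requiring Q*f - P = O(ζ^6) with deg P <= 2 kills the coefficients of ζ^3..ζ^5 in Q*f:
  ζ^3: a_3 + q1*a_2 + q2*a_1 + q3*a_0 = 0, i.e. 483896/5 + (48048/5)*q1 + (792)*q2 + (216/5)*q3 = 0.
  ζ^4: a_4 + q1*a_3 + q2*a_2 + q3*a_1 = 0, i.e. 13129064/15 + (483896/5)*q1 + (48048/5)*q2 + (792)*q3 = 0.
  ζ^5: a_5 + q1*a_4 + q2*a_3 + q3*a_2 = 0, i.e. 332028176/45 + (13129064/15)*q1 + (483896/5)*q2 + (48048/5)*q3 = 0.
Solving this linear system: q1 = -127175/7053, q2 = 765017/7053, q3 = -1536488/7053.
The numerator is Q*f truncated at degree 2: P0 = a_0 = 216/5; P1 = a_1 + q1*a_0 = 30672/2351; P2 = a_2 + q1*a_1 + q2*a_0 = 171072/11755.

The Pade approximant has numerator coefficients [216/5, 30672/2351, 171072/11755]; denominator coefficients [1, -127175/7053, 765017/7053, -1536488/7053].


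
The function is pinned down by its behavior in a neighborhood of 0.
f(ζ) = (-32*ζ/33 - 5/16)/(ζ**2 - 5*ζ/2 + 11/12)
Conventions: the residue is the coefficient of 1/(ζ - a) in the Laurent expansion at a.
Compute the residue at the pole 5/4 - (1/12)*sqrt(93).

The residue is -16/33 + (805/8184)*sqrt(93).

The factor ζ**2 - 5*ζ/2 + 11/12 splits as (ζ - a)(ζ - a') with a = 5/4 - (1/12)*sqrt(93), a' = 5/4 + (1/12)*sqrt(93). At the order-1 pole a set g(ζ) = (ζ - a)*f(ζ) = [-32*ζ/33 - 5/16] / (ζ - a').
Simple pole: residue = g(a) at a = 5/4 - (1/12)*sqrt(93), which is -16/33 + (805/8184)*sqrt(93).


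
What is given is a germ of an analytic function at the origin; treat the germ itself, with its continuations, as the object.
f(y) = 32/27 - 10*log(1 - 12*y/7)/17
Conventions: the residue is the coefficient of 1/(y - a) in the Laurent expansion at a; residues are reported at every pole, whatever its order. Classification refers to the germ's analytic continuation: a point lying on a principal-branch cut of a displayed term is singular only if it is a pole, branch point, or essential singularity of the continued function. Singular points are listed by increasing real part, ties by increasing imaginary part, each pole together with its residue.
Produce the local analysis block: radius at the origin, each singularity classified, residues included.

Radius of convergence at 0: 7/12.
At 7/12: a logarithmic branch point.

Branch term (-10/17)*log(1 - y/(7/12)): its argument vanishes at y = 7/12, a logarithmic branch point, modulus 7/12.
The radius of convergence is the smallest modulus among the singular points: 7/12.


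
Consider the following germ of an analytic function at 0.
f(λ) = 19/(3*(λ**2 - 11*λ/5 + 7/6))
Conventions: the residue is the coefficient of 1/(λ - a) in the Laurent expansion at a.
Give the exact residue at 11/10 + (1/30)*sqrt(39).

The factor λ**2 - 11*λ/5 + 7/6 splits as (λ - a)(λ - a') with a = 11/10 + (1/30)*sqrt(39), a' = 11/10 - (1/30)*sqrt(39). At the order-1 pole a set g(λ) = (λ - a)*f(λ) = [19/3] / (λ - a').
Simple pole: residue = g(a) at a = 11/10 + (1/30)*sqrt(39), which is (95/39)*sqrt(39).

The residue is (95/39)*sqrt(39).


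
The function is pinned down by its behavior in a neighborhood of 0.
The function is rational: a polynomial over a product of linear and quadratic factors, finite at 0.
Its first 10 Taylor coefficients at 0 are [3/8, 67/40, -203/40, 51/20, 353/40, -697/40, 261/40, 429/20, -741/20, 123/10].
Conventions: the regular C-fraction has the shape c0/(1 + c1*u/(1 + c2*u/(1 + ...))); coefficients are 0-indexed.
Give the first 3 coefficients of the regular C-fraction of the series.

The regular C-fraction coefficients are [3/8, -67/15, 7534/1005].

Taylor coefficients (read off): a_0 = 3/8, a_1 = 67/40, a_2 = -203/40.
c0 = a_0 = 3/8. Peel one level at a time: if S = 1 + c*u/S' with S'(0) = 1, then c is the u-coefficient of S and S' = c*u/(S - 1).
S_1 = c0/f = 1 + (-67/15)*u + (7534/225)*u^2 + ...; c1 = -67/15.
S_2 = c1*u/(S_1 - 1) = 1 + (7534/1005)*u + ...; c2 = 7534/1005.


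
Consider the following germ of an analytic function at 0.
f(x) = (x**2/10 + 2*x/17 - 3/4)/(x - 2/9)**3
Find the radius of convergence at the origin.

Denominator factor (x - 2/9)^3: pole of order 3 at 2/9, modulus 2/9.
The radius of convergence is the smallest modulus among the singular points: 2/9.

The radius of convergence is 2/9.


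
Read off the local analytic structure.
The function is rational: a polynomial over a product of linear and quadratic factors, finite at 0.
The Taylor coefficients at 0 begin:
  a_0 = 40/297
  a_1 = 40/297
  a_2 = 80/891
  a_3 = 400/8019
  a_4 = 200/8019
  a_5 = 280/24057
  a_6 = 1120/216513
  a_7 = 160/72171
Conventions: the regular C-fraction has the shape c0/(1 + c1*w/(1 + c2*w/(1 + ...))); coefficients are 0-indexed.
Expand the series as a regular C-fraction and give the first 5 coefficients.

Taylor coefficients (read off): a_0 = 40/297, a_1 = 40/297, a_2 = 80/891, a_3 = 400/8019, a_4 = 200/8019.
c0 = a_0 = 40/297. Peel one level at a time: if S = 1 + c*w/S' with S'(0) = 1, then c is the w-coefficient of S and S' = c*w/(S - 1).
S_1 = c0/f = 1 + (-1)*w + (1/3)*w^2 + ...; c1 = -1.
S_2 = c1*w/(S_1 - 1) = 1 + (1/3)*w + (2/27)*w^2 + ...; c2 = 1/3.
S_3 = c2*w/(S_2 - 1) = 1 + (-2/9)*w + (1/81)*w^2 + ...; c3 = -2/9.
S_4 = c3*w/(S_3 - 1) = 1 + (1/18)*w + ...; c4 = 1/18.

The regular C-fraction coefficients are [40/297, -1, 1/3, -2/9, 1/18].


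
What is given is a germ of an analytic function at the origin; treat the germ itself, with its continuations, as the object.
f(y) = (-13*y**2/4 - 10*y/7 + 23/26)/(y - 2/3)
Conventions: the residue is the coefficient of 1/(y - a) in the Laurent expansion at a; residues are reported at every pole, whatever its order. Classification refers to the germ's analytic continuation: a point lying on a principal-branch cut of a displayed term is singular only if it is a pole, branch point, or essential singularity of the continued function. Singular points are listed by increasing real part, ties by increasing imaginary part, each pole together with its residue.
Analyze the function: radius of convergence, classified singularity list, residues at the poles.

Denominator factor (y - 2/3): pole of order 1 at 2/3, modulus 2/3.
The radius of convergence is the smallest modulus among the singular points: 2/3.
At the order-1 pole 2/3 set g(y) = (y - (2/3))*f(y) = -13*y**2/4 - 10*y/7 + 23/26.
Simple pole: residue = g(a) at a = 2/3, which is -2477/1638.

Radius of convergence at 0: 2/3.
At 2/3: a pole of order 1; residue -2477/1638.


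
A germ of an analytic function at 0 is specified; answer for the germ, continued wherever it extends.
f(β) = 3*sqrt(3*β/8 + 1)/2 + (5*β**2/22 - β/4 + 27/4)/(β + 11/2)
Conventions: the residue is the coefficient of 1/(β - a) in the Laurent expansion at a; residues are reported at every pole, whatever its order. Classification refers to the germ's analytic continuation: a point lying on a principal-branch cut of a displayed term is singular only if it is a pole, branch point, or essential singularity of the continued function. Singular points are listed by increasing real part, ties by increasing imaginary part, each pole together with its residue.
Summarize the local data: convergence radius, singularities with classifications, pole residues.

Radius of convergence at 0: 8/3.
At -11/2: a pole of order 1; residue 15.
At -8/3: an algebraic (square-root) branch point.

Denominator factor (β + 11/2): pole of order 1 at -11/2, modulus 11/2.
Branch term (3/2)*sqrt(1 - β/(-8/3)): its argument vanishes at β = -8/3, a square-root branch point, modulus 8/3.
The radius of convergence is the smallest modulus among the singular points: 8/3.
The branch term is analytic at -11/2 and contributes nothing to the residue; only the rational part matters.
At the order-1 pole -11/2 set g(β) = (β - (-11/2))*(rational part) = 5*β**2/22 - β/4 + 27/4.
Simple pole: residue = g(a) at a = -11/2, which is 15.
List the singular points by increasing real part (a conjugate pair: the negative imaginary part first).


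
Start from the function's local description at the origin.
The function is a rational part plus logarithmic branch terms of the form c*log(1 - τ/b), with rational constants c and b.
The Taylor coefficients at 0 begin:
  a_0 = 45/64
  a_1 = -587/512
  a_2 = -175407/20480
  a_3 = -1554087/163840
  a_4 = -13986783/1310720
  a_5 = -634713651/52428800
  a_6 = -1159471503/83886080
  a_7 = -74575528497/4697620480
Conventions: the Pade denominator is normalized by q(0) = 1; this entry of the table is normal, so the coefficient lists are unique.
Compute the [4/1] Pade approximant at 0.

Taylor coefficients needed (read off): a_0 = 45/64, a_1 = -587/512, a_2 = -175407/20480, a_3 = -1554087/163840, a_4 = -13986783/1310720, a_5 = -634713651/52428800.
Write the denominator as Q(τ) = 1 + q1*τ. Requiring Q*f - P = O(τ^6) with deg P <= 4 kills the coefficients of τ^5..τ^5 in Q*f:
  τ^5: a_5 + q1*a_4 = 0, i.e. -634713651/52428800 + (-13986783/1310720)*q1 = 0.
Solving this linear system: q1 = -23507913/20721160.
The numerator is Q*f truncated at degree 4: P0 = a_0 = 45/64; P1 = a_1 + q1*a_0 = -16114195/8288464; P2 = a_2 + q1*a_1 = -150521031/20721160; P3 = a_3 + q1*a_2 = 11980203/51802900; P4 = a_4 + q1*a_3 = 9/100.

The Pade approximant has numerator coefficients [45/64, -16114195/8288464, -150521031/20721160, 11980203/51802900, 9/100]; denominator coefficients [1, -23507913/20721160].


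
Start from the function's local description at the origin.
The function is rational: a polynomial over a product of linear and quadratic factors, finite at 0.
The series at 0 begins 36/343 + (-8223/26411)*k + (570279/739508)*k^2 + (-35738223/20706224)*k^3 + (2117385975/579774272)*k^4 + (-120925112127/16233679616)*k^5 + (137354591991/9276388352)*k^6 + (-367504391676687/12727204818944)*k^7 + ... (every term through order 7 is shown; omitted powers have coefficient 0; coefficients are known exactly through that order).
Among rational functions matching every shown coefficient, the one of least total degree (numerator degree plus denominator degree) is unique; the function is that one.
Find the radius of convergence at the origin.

The radius of convergence is 7/12.

No rational of total degree below 4 reproduces all 8 coefficients; solving the [1/3] Pade equations on them gives f(k) = (-k/33 - 1/7)/((k - 4)*(k + 7/12)**2), whose expansion matches every shown term.
Denominator factor (k - 4): pole of order 1 at 4, modulus 4.
Denominator factor (k + 7/12)^2: pole of order 2 at -7/12, modulus 7/12.
The radius of convergence is the smallest modulus among the singular points: 7/12.


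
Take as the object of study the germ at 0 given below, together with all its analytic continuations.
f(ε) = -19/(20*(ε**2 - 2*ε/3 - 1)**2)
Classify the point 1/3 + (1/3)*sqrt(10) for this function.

The denominator factor ε**2 - 2*ε/3 - 1 vanishes at 1/3 + (1/3)*sqrt(10) and appears to the power 2; the numerator there equals -19/20, nonzero, and no other factor vanishes.
Hence a pole whose order is the multiplicity, 2.

The point is a pole of order 2.


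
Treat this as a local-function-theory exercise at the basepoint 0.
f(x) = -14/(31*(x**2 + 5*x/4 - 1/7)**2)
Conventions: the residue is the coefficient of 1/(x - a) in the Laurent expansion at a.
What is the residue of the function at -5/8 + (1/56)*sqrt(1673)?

The residue is (12544/1770751)*sqrt(1673).

The factor x**2 + 5*x/4 - 1/7 splits as (x - a)(x - a') with a = -5/8 + (1/56)*sqrt(1673), a' = -5/8 - (1/56)*sqrt(1673). At the order-2 pole a set g(x) = (x - a)^2*f(x) = [-14/31] / (x - a')^2.
Order-2 pole: residue = g'(a); g'(-5/8 + (1/56)*sqrt(1673)) = (12544/1770751)*sqrt(1673), so the residue is (12544/1770751)*sqrt(1673).


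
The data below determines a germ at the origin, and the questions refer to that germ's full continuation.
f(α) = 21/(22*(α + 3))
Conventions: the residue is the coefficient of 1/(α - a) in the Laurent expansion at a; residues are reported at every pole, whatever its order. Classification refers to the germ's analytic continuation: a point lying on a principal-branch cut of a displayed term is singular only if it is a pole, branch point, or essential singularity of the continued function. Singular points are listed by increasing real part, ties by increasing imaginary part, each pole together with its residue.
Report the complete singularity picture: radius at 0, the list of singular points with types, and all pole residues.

Radius of convergence at 0: 3.
At -3: a pole of order 1; residue 21/22.

Denominator factor (α + 3): pole of order 1 at -3, modulus 3.
The radius of convergence is the smallest modulus among the singular points: 3.
At the order-1 pole -3 set g(α) = (α - (-3))*f(α) = 21/22.
Simple pole: residue = g(a) at a = -3, which is 21/22.


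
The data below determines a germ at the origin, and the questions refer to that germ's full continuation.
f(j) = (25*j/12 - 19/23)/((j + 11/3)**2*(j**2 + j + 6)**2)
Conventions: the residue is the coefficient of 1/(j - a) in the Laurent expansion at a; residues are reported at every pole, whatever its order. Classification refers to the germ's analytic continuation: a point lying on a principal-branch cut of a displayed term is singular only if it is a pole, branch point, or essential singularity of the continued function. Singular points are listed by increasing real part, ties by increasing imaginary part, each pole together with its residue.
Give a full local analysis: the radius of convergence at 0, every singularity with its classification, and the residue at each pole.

Radius of convergence at 0: sqrt(6).
At -11/3: a pole of order 2; residue -1246671/65855624.
At (-1/2) - ((1/2)*sqrt(23))*i: a pole of order 2; residue (1246671/131711248) - ((6759489/69675250192)*sqrt(23))*i.
At (-1/2) + ((1/2)*sqrt(23))*i: a pole of order 2; residue (1246671/131711248) + ((6759489/69675250192)*sqrt(23))*i.

Denominator factor (j + 11/3)^2: pole of order 2 at -11/3, modulus 11/3.
Denominator factor (j**2 + j + 6)^2: discriminant -23, complex-conjugate roots (-1/2) + ((1/2)*sqrt(23))*i and (-1/2) - ((1/2)*sqrt(23))*i; poles of order 2, moduli sqrt(6) and sqrt(6).
The radius of convergence is the smallest modulus among the singular points: sqrt(6).
At the order-2 pole -11/3 set g(j) = (j - (-11/3))^2*f(j) = (25*j/12 - 19/23)/(j**2 + j + 6)**2.
Order-2 pole: residue = g'(a); g'(-11/3) = -1246671/65855624, so the residue is -1246671/65855624.
The factor j**2 + j + 6 splits as (j - a)(j - a') with a = (-1/2) - ((1/2)*sqrt(23))*i, a' = (-1/2) + ((1/2)*sqrt(23))*i. At the order-2 pole a set g(j) = (j - a)^2*f(j) = [(25*j/12 - 19/23)/(j + 11/3)**2] / (j - a')^2.
Order-2 pole: residue = g'(a); g'((-1/2) - ((1/2)*sqrt(23))*i) = (1246671/131711248) - ((6759489/69675250192)*sqrt(23))*i, so the residue is (1246671/131711248) - ((6759489/69675250192)*sqrt(23))*i.
The factor j**2 + j + 6 splits as (j - a)(j - a') with a = (-1/2) + ((1/2)*sqrt(23))*i, a' = (-1/2) - ((1/2)*sqrt(23))*i. At the order-2 pole a set g(j) = (j - a)^2*f(j) = [(25*j/12 - 19/23)/(j + 11/3)**2] / (j - a')^2.
Order-2 pole: residue = g'(a); g'((-1/2) + ((1/2)*sqrt(23))*i) = (1246671/131711248) + ((6759489/69675250192)*sqrt(23))*i, so the residue is (1246671/131711248) + ((6759489/69675250192)*sqrt(23))*i.
List the singular points by increasing real part (a conjugate pair: the negative imaginary part first).


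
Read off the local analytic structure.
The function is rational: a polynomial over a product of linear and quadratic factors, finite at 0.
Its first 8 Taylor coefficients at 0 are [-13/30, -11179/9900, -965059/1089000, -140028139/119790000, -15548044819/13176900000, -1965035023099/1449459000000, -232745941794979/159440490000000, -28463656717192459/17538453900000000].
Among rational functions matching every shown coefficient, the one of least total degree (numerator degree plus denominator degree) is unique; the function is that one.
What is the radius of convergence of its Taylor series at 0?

No rational of total degree below 3 reproduces all 8 coefficients; solving the [1/2] Pade equations on them gives f(j) = (40*j/27 + 13/18)/((j - 10/11)*(j + 11/6)), whose expansion matches every shown term.
Denominator factor (j - 10/11): pole of order 1 at 10/11, modulus 10/11.
Denominator factor (j + 11/6): pole of order 1 at -11/6, modulus 11/6.
The radius of convergence is the smallest modulus among the singular points: 10/11.

The radius of convergence is 10/11.


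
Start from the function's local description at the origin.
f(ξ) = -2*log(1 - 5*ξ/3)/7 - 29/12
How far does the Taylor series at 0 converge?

The radius of convergence is 3/5.

Branch term (-2/7)*log(1 - ξ/(3/5)): its argument vanishes at ξ = 3/5, a logarithmic branch point, modulus 3/5.
The radius of convergence is the smallest modulus among the singular points: 3/5.


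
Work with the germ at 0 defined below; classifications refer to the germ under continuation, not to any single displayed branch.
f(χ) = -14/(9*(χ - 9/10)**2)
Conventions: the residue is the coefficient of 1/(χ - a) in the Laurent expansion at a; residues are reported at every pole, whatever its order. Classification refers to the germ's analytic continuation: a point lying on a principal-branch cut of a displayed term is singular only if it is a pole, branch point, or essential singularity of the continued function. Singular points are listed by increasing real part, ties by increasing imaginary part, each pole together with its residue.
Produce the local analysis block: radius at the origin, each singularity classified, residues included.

Denominator factor (χ - 9/10)^2: pole of order 2 at 9/10, modulus 9/10.
The radius of convergence is the smallest modulus among the singular points: 9/10.
At the order-2 pole 9/10 set g(χ) = (χ - (9/10))^2*f(χ) = -14/9.
Order-2 pole: residue = g'(a); g'(9/10) = 0, so the residue is 0.

Radius of convergence at 0: 9/10.
At 9/10: a pole of order 2; residue 0.


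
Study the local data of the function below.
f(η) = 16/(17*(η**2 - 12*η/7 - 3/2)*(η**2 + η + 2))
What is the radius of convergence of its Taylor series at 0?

The radius of convergence is -6/7 + (1/14)*sqrt(438).

Denominator factor (η**2 + η + 2): discriminant -7, complex-conjugate roots (-1/2) + ((1/2)*sqrt(7))*i and (-1/2) - ((1/2)*sqrt(7))*i; poles of order 1, moduli sqrt(2) and sqrt(2).
Denominator factor (η**2 - 12*η/7 - 3/2): discriminant 438/49, real irrational roots 6/7 + (1/14)*sqrt(438) and 6/7 - (1/14)*sqrt(438); poles of order 1, moduli 6/7 + (1/14)*sqrt(438) and -6/7 + (1/14)*sqrt(438).
The radius of convergence is the smallest modulus among the singular points: -6/7 + (1/14)*sqrt(438).


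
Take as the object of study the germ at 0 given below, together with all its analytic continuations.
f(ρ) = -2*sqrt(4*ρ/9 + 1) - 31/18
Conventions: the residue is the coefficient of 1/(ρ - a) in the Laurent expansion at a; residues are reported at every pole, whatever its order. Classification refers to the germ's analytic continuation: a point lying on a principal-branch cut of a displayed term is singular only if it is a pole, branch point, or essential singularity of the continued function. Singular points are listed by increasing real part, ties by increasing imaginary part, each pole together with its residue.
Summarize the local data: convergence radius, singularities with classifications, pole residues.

Radius of convergence at 0: 9/4.
At -9/4: an algebraic (square-root) branch point.

Branch term (-2)*sqrt(1 - ρ/(-9/4)): its argument vanishes at ρ = -9/4, a square-root branch point, modulus 9/4.
The radius of convergence is the smallest modulus among the singular points: 9/4.


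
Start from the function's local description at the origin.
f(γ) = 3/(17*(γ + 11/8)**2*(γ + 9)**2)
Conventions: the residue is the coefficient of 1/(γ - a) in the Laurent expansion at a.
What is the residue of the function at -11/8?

At the order-2 pole -11/8 set g(γ) = (γ - (-11/8))^2*f(γ) = 3/(17*(γ + 9)**2).
Order-2 pole: residue = g'(a); g'(-11/8) = -3072/3858677, so the residue is -3072/3858677.

The residue is -3072/3858677.


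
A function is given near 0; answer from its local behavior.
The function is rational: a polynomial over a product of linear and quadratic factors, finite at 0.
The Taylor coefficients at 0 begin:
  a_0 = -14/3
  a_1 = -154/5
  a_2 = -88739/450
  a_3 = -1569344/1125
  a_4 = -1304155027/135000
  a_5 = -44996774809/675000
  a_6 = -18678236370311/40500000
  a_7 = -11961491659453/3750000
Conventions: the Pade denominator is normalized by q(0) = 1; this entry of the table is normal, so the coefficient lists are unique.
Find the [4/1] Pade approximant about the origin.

Taylor coefficients needed (read off): a_0 = -14/3, a_1 = -154/5, a_2 = -88739/450, a_3 = -1569344/1125, a_4 = -1304155027/135000, a_5 = -44996774809/675000.
Write the denominator as Q(ν) = 1 + q1*ν. Requiring Q*f - P = O(ν^6) with deg P <= 4 kills the coefficients of ν^5..ν^5 in Q*f:
  ν^5: a_5 + q1*a_4 = 0, i.e. -44996774809/675000 + (-1304155027/135000)*q1 = 0.
Solving this linear system: q1 = -6428110687/931539305.
The numerator is Q*f truncated at degree 4: P0 = a_0 = -14/3; P1 = a_1 + q1*a_0 = 3919317836/2794617915; P2 = a_2 + q1*a_1 = 257189909417/16767707490; P3 = a_3 + q1*a_2 = -573525334907/16767707490; P4 = a_4 + q1*a_3 = -223052124197/6490725480.

The Pade approximant has numerator coefficients [-14/3, 3919317836/2794617915, 257189909417/16767707490, -573525334907/16767707490, -223052124197/6490725480]; denominator coefficients [1, -6428110687/931539305].


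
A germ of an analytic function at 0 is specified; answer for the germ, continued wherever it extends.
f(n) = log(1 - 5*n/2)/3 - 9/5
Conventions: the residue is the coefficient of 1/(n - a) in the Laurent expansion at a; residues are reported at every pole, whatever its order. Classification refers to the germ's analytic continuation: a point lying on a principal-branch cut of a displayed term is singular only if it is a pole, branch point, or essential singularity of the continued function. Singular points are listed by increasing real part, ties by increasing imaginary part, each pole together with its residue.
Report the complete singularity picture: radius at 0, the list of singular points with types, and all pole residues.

Branch term (1/3)*log(1 - n/(2/5)): its argument vanishes at n = 2/5, a logarithmic branch point, modulus 2/5.
The radius of convergence is the smallest modulus among the singular points: 2/5.

Radius of convergence at 0: 2/5.
At 2/5: a logarithmic branch point.


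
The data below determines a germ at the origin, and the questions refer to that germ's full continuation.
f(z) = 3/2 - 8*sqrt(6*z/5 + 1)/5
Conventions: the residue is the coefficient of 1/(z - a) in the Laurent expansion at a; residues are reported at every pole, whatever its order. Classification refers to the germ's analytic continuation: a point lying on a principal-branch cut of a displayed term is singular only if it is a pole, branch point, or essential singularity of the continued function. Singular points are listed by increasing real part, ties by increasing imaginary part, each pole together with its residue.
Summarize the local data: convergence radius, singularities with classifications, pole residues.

Radius of convergence at 0: 5/6.
At -5/6: an algebraic (square-root) branch point.

Branch term (-8/5)*sqrt(1 - z/(-5/6)): its argument vanishes at z = -5/6, a square-root branch point, modulus 5/6.
The radius of convergence is the smallest modulus among the singular points: 5/6.


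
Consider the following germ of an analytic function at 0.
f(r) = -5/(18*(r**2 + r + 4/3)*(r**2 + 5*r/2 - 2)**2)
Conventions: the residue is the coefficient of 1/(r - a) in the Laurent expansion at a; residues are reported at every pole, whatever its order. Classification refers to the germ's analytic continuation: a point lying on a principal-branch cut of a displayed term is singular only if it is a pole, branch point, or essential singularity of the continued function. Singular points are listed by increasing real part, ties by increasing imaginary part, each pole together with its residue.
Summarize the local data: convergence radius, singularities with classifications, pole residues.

Radius of convergence at 0: -5/4 + (1/4)*sqrt(57).
At -5/4 - (1/4)*sqrt(57): a pole of order 2; residue 2205/473344 - (4603915/4613683968)*sqrt(57).
At (-1/2) - ((1/6)*sqrt(39))*i: a pole of order 1; residue (-2205/473344) - ((5125/6153472)*sqrt(39))*i.
At (-1/2) + ((1/6)*sqrt(39))*i: a pole of order 1; residue (-2205/473344) + ((5125/6153472)*sqrt(39))*i.
At -5/4 + (1/4)*sqrt(57): a pole of order 2; residue 2205/473344 + (4603915/4613683968)*sqrt(57).

Denominator factor (r**2 + r + 4/3): discriminant -13/3, complex-conjugate roots (-1/2) + ((1/6)*sqrt(39))*i and (-1/2) - ((1/6)*sqrt(39))*i; poles of order 1, moduli (2/3)*sqrt(3) and (2/3)*sqrt(3).
Denominator factor (r**2 + 5*r/2 - 2)^2: discriminant 57/4, real irrational roots -5/4 + (1/4)*sqrt(57) and -5/4 - (1/4)*sqrt(57); poles of order 2, moduli -5/4 + (1/4)*sqrt(57) and 5/4 + (1/4)*sqrt(57).
The radius of convergence is the smallest modulus among the singular points: -5/4 + (1/4)*sqrt(57).
The factor r**2 + 5*r/2 - 2 splits as (r - a)(r - a') with a = -5/4 - (1/4)*sqrt(57), a' = -5/4 + (1/4)*sqrt(57). At the order-2 pole a set g(r) = (r - a)^2*f(r) = [-5/(18*(r**2 + r + 4/3))] / (r - a')^2.
Order-2 pole: residue = g'(a); g'(-5/4 - (1/4)*sqrt(57)) = 2205/473344 - (4603915/4613683968)*sqrt(57), so the residue is 2205/473344 - (4603915/4613683968)*sqrt(57).
The factor r**2 + r + 4/3 splits as (r - a)(r - a') with a = (-1/2) - ((1/6)*sqrt(39))*i, a' = (-1/2) + ((1/6)*sqrt(39))*i. At the order-1 pole a set g(r) = (r - a)*f(r) = [-5/(18*(r**2 + 5*r/2 - 2)**2)] / (r - a').
Simple pole: residue = g(a) at a = (-1/2) - ((1/6)*sqrt(39))*i, which is (-2205/473344) - ((5125/6153472)*sqrt(39))*i.
The factor r**2 + r + 4/3 splits as (r - a)(r - a') with a = (-1/2) + ((1/6)*sqrt(39))*i, a' = (-1/2) - ((1/6)*sqrt(39))*i. At the order-1 pole a set g(r) = (r - a)*f(r) = [-5/(18*(r**2 + 5*r/2 - 2)**2)] / (r - a').
Simple pole: residue = g(a) at a = (-1/2) + ((1/6)*sqrt(39))*i, which is (-2205/473344) + ((5125/6153472)*sqrt(39))*i.
The factor r**2 + 5*r/2 - 2 splits as (r - a)(r - a') with a = -5/4 + (1/4)*sqrt(57), a' = -5/4 - (1/4)*sqrt(57). At the order-2 pole a set g(r) = (r - a)^2*f(r) = [-5/(18*(r**2 + r + 4/3))] / (r - a')^2.
Order-2 pole: residue = g'(a); g'(-5/4 + (1/4)*sqrt(57)) = 2205/473344 + (4603915/4613683968)*sqrt(57), so the residue is 2205/473344 + (4603915/4613683968)*sqrt(57).
List the singular points by increasing real part (a conjugate pair: the negative imaginary part first).


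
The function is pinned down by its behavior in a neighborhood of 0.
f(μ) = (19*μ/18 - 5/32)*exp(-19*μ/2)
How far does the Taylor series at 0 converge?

The radius of convergence is infinite.

The factor exp(-19*μ/2) is entire and contributes no finite singular point.
The polynomial part has no poles.
No finite singular points: the Taylor series at 0 converges everywhere.


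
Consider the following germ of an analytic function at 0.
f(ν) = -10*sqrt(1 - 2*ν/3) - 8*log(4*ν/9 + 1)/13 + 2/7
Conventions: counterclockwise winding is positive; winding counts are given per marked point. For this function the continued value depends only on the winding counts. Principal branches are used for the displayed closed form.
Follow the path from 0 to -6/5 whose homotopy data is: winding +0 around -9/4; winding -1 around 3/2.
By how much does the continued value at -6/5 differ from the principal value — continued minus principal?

The rational part is single-valued and drops out of the difference; each branch term changes only by its own monodromy.
(-10)*sqrt(1 - ν/(3/2)): winding -1 is odd, the square root flips sign, contributing -2*(-10)*sqrt(1 - (-6/5)/(3/2)) = -2*(-10)*sqrt(9/5) = (12)*sqrt(5).
(-8/13)*log(1 - ν/(-9/4)): winding 0 around -9/4, so this term returns to its principal value, contribution 0.
Summing the contributions at ν = -6/5 gives (12)*sqrt(5).

Continued minus principal equals (12)*sqrt(5).


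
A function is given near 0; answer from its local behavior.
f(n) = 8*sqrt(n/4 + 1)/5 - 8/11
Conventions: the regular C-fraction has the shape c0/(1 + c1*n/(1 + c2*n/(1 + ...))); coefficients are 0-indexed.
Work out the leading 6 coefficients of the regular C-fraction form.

Taylor coefficients (expand at 0): a_0 = 48/55, a_1 = 1/5, a_2 = -1/80, a_3 = 1/640, a_4 = -1/4096, a_5 = 7/163840.
c0 = a_0 = 48/55. Peel one level at a time: if S = 1 + c*n/S' with S'(0) = 1, then c is the n-coefficient of S and S' = c*n/(S - 1).
S_1 = c0/f = 1 + (-11/48)*n + (77/1152)*n^2 + ...; c1 = -11/48.
S_2 = c1*n/(S_1 - 1) = 1 + (7/24)*n + (-1/256)*n^2 + ...; c2 = 7/24.
S_3 = c2*n/(S_2 - 1) = 1 + (3/224)*n + (-75/50176)*n^2 + ...; c3 = 3/224.
S_4 = c3*n/(S_3 - 1) = 1 + (25/224)*n + (-1/256)*n^2 + ...; c4 = 25/224.
S_5 = c4*n/(S_4 - 1) = 1 + (7/200)*n + ...; c5 = 7/200.

The regular C-fraction coefficients are [48/55, -11/48, 7/24, 3/224, 25/224, 7/200].


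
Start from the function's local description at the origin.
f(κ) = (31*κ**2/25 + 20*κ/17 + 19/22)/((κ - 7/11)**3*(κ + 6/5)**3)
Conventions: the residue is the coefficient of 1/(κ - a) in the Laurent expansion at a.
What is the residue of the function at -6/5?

At the order-3 pole -6/5 set g(κ) = (κ - (-6/5))^3*f(κ) = (31*κ**2/25 + 20*κ/17 + 19/22)/(κ - 7/11)**3.
Order-3 pole: residue = g''(a)/2; g''(-6/5) = -28963651420/178671708517, so the residue is -14481825710/178671708517.

The residue is -14481825710/178671708517.


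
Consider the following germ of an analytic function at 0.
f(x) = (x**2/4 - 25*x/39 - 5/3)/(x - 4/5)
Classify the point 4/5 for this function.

The denominator factor x - 4/5 vanishes at 4/5 and appears to the power 1; the numerator there equals -1969/975, nonzero, and no other factor vanishes.
Hence a pole whose order is the multiplicity, 1.

The point is a pole of order 1.


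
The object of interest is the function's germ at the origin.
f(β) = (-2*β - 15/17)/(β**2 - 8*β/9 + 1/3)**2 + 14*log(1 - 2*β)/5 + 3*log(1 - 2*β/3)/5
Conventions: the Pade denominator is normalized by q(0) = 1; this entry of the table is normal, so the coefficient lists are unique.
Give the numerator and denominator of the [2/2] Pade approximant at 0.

Taylor coefficients needed (expand at 0): a_0 = -135/17, a_1 = -1128/17, a_2 = -56992/255, a_3 = -1158292/2295, a_4 = -1610807/2295.
Write the denominator as Q(β) = 1 + q1*β + q2*β^2. Requiring Q*f - P = O(β^5) with deg P <= 2 kills the coefficients of β^3..β^4 in Q*f:
  β^3: a_3 + q1*a_2 + q2*a_1 = 0, i.e. -1158292/2295 + (-56992/255)*q1 + (-1128/17)*q2 = 0.
  β^4: a_4 + q1*a_3 + q2*a_2 = 0, i.e. -1610807/2295 + (-1158292/2295)*q1 + (-56992/255)*q2 = 0.
Solving this linear system: q1 = -4844815403/1204311492, q2 = 32213271523/5419401714.
The numerator is Q*f truncated at degree 2: P0 = a_0 = -135/17; P1 = a_1 + q1*a_0 = -78268142619/2274810596; P2 = a_2 + q1*a_1 + q2*a_0 = -64323117703/17061079470.

The Pade approximant has numerator coefficients [-135/17, -78268142619/2274810596, -64323117703/17061079470]; denominator coefficients [1, -4844815403/1204311492, 32213271523/5419401714].


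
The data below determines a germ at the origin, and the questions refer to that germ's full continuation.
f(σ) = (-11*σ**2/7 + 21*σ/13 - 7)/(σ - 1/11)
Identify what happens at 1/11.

The denominator factor σ - 1/11 vanishes at 1/11 and appears to the power 1; the numerator there equals -6873/1001, nonzero, and no other factor vanishes.
Hence a pole whose order is the multiplicity, 1.

The point is a pole of order 1.


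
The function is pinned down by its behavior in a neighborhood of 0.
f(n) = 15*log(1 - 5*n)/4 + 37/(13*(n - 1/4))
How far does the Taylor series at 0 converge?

The radius of convergence is 1/5.

Denominator factor (n - 1/4): pole of order 1 at 1/4, modulus 1/4.
Branch term (15/4)*log(1 - n/(1/5)): its argument vanishes at n = 1/5, a logarithmic branch point, modulus 1/5.
The radius of convergence is the smallest modulus among the singular points: 1/5.


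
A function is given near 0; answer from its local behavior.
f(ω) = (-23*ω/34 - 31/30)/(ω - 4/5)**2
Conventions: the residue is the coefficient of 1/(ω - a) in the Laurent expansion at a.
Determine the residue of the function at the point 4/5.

The residue is -23/34.

At the order-2 pole 4/5 set g(ω) = (ω - (4/5))^2*f(ω) = -23*ω/34 - 31/30.
Order-2 pole: residue = g'(a); g'(4/5) = -23/34, so the residue is -23/34.


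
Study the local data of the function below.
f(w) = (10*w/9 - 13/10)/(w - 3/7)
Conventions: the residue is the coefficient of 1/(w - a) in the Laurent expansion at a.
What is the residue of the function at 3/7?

At the order-1 pole 3/7 set g(w) = (w - (3/7))*f(w) = 10*w/9 - 13/10.
Simple pole: residue = g(a) at a = 3/7, which is -173/210.

The residue is -173/210.


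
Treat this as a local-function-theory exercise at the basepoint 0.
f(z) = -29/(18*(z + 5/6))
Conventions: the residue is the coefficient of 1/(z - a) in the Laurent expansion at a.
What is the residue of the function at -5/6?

The residue is -29/18.

At the order-1 pole -5/6 set g(z) = (z - (-5/6))*f(z) = -29/18.
Simple pole: residue = g(a) at a = -5/6, which is -29/18.


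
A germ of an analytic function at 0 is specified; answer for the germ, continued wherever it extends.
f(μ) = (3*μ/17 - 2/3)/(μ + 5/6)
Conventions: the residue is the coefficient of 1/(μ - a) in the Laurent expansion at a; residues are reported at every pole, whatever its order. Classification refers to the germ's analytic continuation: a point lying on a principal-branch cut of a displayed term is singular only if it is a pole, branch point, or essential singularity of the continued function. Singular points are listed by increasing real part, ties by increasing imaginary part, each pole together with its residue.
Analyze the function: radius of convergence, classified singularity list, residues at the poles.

Denominator factor (μ + 5/6): pole of order 1 at -5/6, modulus 5/6.
The radius of convergence is the smallest modulus among the singular points: 5/6.
At the order-1 pole -5/6 set g(μ) = (μ - (-5/6))*f(μ) = 3*μ/17 - 2/3.
Simple pole: residue = g(a) at a = -5/6, which is -83/102.

Radius of convergence at 0: 5/6.
At -5/6: a pole of order 1; residue -83/102.


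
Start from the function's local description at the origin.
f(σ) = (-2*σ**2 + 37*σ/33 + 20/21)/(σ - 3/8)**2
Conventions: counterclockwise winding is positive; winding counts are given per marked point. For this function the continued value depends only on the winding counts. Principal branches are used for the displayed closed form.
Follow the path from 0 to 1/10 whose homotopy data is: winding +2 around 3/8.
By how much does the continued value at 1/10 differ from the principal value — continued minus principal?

Continued minus principal equals 0.

The function is rational, hence single-valued: continuing it around any pole returns the same value, so the difference is 0.


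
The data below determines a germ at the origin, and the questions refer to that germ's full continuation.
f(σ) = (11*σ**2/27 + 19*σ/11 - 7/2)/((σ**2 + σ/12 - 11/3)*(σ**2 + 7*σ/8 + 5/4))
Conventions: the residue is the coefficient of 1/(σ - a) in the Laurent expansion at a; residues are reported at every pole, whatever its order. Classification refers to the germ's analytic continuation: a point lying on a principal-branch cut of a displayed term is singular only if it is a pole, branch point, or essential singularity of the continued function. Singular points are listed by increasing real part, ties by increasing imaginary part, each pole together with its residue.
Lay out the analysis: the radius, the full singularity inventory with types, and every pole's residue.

Radius of convergence at 0: (1/2)*sqrt(5).
At -1/24 - (1/24)*sqrt(2113): a pole of order 1; residue 188440/819291 + (20610400/5193485649)*sqrt(2113).
At (-7/16) - ((1/16)*sqrt(271))*i: a pole of order 1; residue (-188440/819291) + ((18170752/666083583)*sqrt(271))*i.
At (-7/16) + ((1/16)*sqrt(271))*i: a pole of order 1; residue (-188440/819291) - ((18170752/666083583)*sqrt(271))*i.
At -1/24 + (1/24)*sqrt(2113): a pole of order 1; residue 188440/819291 - (20610400/5193485649)*sqrt(2113).

Denominator factor (σ**2 + 7*σ/8 + 5/4): discriminant -271/64, complex-conjugate roots (-7/16) + ((1/16)*sqrt(271))*i and (-7/16) - ((1/16)*sqrt(271))*i; poles of order 1, moduli (1/2)*sqrt(5) and (1/2)*sqrt(5).
Denominator factor (σ**2 + σ/12 - 11/3): discriminant 2113/144, real irrational roots -1/24 + (1/24)*sqrt(2113) and -1/24 - (1/24)*sqrt(2113); poles of order 1, moduli -1/24 + (1/24)*sqrt(2113) and 1/24 + (1/24)*sqrt(2113).
The radius of convergence is the smallest modulus among the singular points: (1/2)*sqrt(5).
The factor σ**2 + σ/12 - 11/3 splits as (σ - a)(σ - a') with a = -1/24 - (1/24)*sqrt(2113), a' = -1/24 + (1/24)*sqrt(2113). At the order-1 pole a set g(σ) = (σ - a)*f(σ) = [(11*σ**2/27 + 19*σ/11 - 7/2)/(σ**2 + 7*σ/8 + 5/4)] / (σ - a').
Simple pole: residue = g(a) at a = -1/24 - (1/24)*sqrt(2113), which is 188440/819291 + (20610400/5193485649)*sqrt(2113).
The factor σ**2 + 7*σ/8 + 5/4 splits as (σ - a)(σ - a') with a = (-7/16) - ((1/16)*sqrt(271))*i, a' = (-7/16) + ((1/16)*sqrt(271))*i. At the order-1 pole a set g(σ) = (σ - a)*f(σ) = [(11*σ**2/27 + 19*σ/11 - 7/2)/(σ**2 + σ/12 - 11/3)] / (σ - a').
Simple pole: residue = g(a) at a = (-7/16) - ((1/16)*sqrt(271))*i, which is (-188440/819291) + ((18170752/666083583)*sqrt(271))*i.
The factor σ**2 + 7*σ/8 + 5/4 splits as (σ - a)(σ - a') with a = (-7/16) + ((1/16)*sqrt(271))*i, a' = (-7/16) - ((1/16)*sqrt(271))*i. At the order-1 pole a set g(σ) = (σ - a)*f(σ) = [(11*σ**2/27 + 19*σ/11 - 7/2)/(σ**2 + σ/12 - 11/3)] / (σ - a').
Simple pole: residue = g(a) at a = (-7/16) + ((1/16)*sqrt(271))*i, which is (-188440/819291) - ((18170752/666083583)*sqrt(271))*i.
The factor σ**2 + σ/12 - 11/3 splits as (σ - a)(σ - a') with a = -1/24 + (1/24)*sqrt(2113), a' = -1/24 - (1/24)*sqrt(2113). At the order-1 pole a set g(σ) = (σ - a)*f(σ) = [(11*σ**2/27 + 19*σ/11 - 7/2)/(σ**2 + 7*σ/8 + 5/4)] / (σ - a').
Simple pole: residue = g(a) at a = -1/24 + (1/24)*sqrt(2113), which is 188440/819291 - (20610400/5193485649)*sqrt(2113).
List the singular points by increasing real part (a conjugate pair: the negative imaginary part first).


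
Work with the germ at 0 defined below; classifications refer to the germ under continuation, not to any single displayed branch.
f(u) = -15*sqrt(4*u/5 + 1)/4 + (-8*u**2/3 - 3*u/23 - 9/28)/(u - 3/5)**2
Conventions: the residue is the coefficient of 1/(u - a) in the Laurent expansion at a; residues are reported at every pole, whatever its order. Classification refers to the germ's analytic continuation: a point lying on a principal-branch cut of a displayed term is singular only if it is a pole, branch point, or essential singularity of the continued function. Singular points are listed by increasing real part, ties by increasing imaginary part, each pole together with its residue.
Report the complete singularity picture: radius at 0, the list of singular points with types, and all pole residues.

Denominator factor (u - 3/5)^2: pole of order 2 at 3/5, modulus 3/5.
Branch term (-15/4)*sqrt(1 - u/(-5/4)): its argument vanishes at u = -5/4, a square-root branch point, modulus 5/4.
The radius of convergence is the smallest modulus among the singular points: 3/5.
The branch term is analytic at 3/5 and contributes nothing to the residue; only the rational part matters.
At the order-2 pole 3/5 set g(u) = (u - (3/5))^2*(rational part) = -8*u**2/3 - 3*u/23 - 9/28.
Order-2 pole: residue = g'(a); g'(3/5) = -383/115, so the residue is -383/115.
List the singular points by increasing real part (a conjugate pair: the negative imaginary part first).

Radius of convergence at 0: 3/5.
At -5/4: an algebraic (square-root) branch point.
At 3/5: a pole of order 2; residue -383/115.
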